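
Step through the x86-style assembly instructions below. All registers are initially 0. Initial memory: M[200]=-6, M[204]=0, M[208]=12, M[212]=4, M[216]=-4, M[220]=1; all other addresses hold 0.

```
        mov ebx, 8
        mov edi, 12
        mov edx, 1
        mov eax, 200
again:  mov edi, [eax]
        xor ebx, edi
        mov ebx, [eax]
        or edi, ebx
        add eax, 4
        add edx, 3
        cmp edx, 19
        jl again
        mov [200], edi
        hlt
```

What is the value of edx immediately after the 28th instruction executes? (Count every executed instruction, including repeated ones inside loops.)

after mov ebx, 8: ebx=8
after mov edi, 12: edi=12
after mov edx, 1: edx=1
after mov eax, 200: eax=200
after mov edi, [eax]: edi=M[200]=-6
after xor ebx, edi: ebx=8^(-6)=-14
after mov ebx, [eax]: ebx=M[200]=-6
after or edi, ebx: edi=(-6)|(-6)=-6
after add eax, 4: eax=200+4=204
after add edx, 3: edx=1+3=4
cmp edx, 19  (cmp 4,19)
jl again: taken
after mov edi, [eax]: edi=M[204]=0
after xor ebx, edi: ebx=(-6)^0=-6
after mov ebx, [eax]: ebx=M[204]=0
after or edi, ebx: edi=0|0=0
after add eax, 4: eax=204+4=208
after add edx, 3: edx=4+3=7
cmp edx, 19  (cmp 7,19)
jl again: taken
after mov edi, [eax]: edi=M[208]=12
after xor ebx, edi: ebx=0^12=12
after mov ebx, [eax]: ebx=M[208]=12
after or edi, ebx: edi=12|12=12
after add eax, 4: eax=208+4=212
after add edx, 3: edx=7+3=10
cmp edx, 19  (cmp 10,19)
jl again: taken
After step 28: edx = 10.

10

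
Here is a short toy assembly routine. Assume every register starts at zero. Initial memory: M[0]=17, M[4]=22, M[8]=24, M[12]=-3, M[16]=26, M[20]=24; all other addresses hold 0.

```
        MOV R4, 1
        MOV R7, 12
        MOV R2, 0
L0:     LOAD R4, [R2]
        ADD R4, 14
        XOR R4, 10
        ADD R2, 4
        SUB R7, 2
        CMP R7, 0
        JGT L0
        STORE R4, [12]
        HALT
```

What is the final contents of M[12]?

44

after MOV R4, 1: R4=1
after MOV R7, 12: R7=12
after MOV R2, 0: R2=0
after LOAD R4, [R2]: R4=M[0]=17
after ADD R4, 14: R4=17+14=31
after XOR R4, 10: R4=31^10=21
after ADD R2, 4: R2=0+4=4
after SUB R7, 2: R7=12-2=10
CMP R7, 0  (cmp 10,0)
JGT L0: taken
after LOAD R4, [R2]: R4=M[4]=22
after ADD R4, 14: R4=22+14=36
after XOR R4, 10: R4=36^10=46
after ADD R2, 4: R2=4+4=8
after SUB R7, 2: R7=10-2=8
CMP R7, 0  (cmp 8,0)
JGT L0: taken
after LOAD R4, [R2]: R4=M[8]=24
after ADD R4, 14: R4=24+14=38
after XOR R4, 10: R4=38^10=44
after ADD R2, 4: R2=8+4=12
after SUB R7, 2: R7=8-2=6
CMP R7, 0  (cmp 6,0)
JGT L0: taken
after LOAD R4, [R2]: R4=M[12]=-3
after ADD R4, 14: R4=(-3)+14=11
after XOR R4, 10: R4=11^10=1
after ADD R2, 4: R2=12+4=16
after SUB R7, 2: R7=6-2=4
CMP R7, 0  (cmp 4,0)
JGT L0: taken
after LOAD R4, [R2]: R4=M[16]=26
after ADD R4, 14: R4=26+14=40
after XOR R4, 10: R4=40^10=34
after ADD R2, 4: R2=16+4=20
after SUB R7, 2: R7=4-2=2
CMP R7, 0  (cmp 2,0)
JGT L0: taken
after LOAD R4, [R2]: R4=M[20]=24
after ADD R4, 14: R4=24+14=38
after XOR R4, 10: R4=38^10=44
after ADD R2, 4: R2=20+4=24
after SUB R7, 2: R7=2-2=0
CMP R7, 0  (cmp 0,0)
JGT L0: not taken
STORE R4, [12] → M[12]=44
halt.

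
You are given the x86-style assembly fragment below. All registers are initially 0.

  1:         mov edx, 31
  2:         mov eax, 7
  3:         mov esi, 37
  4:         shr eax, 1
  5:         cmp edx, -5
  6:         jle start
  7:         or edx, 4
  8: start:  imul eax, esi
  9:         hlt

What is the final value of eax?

edx=31
eax=7
esi=37
eax=7>>1=3
cmp edx, -5  (cmp 31,-5)
jle start: not taken
edx=31|4=31
eax=3*37=111
halt.

111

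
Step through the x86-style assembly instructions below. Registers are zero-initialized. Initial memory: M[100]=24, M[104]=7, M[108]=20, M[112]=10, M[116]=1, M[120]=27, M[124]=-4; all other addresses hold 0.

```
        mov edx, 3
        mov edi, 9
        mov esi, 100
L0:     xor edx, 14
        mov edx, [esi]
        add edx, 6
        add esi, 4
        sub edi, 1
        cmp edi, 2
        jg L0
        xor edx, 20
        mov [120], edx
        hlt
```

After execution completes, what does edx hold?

22

edx=3
edi=9
esi=100
edx=3^14=13
edx=M[100]=24
edx=24+6=30
esi=100+4=104
edi=9-1=8
cmp edi, 2  (cmp 8,2)
jg L0: taken
edx=30^14=16
edx=M[104]=7
edx=7+6=13
esi=104+4=108
edi=8-1=7
cmp edi, 2  (cmp 7,2)
jg L0: taken
edx=13^14=3
edx=M[108]=20
edx=20+6=26
esi=108+4=112
edi=7-1=6
cmp edi, 2  (cmp 6,2)
jg L0: taken
edx=26^14=20
edx=M[112]=10
edx=10+6=16
esi=112+4=116
edi=6-1=5
cmp edi, 2  (cmp 5,2)
jg L0: taken
edx=16^14=30
edx=M[116]=1
edx=1+6=7
esi=116+4=120
edi=5-1=4
cmp edi, 2  (cmp 4,2)
jg L0: taken
edx=7^14=9
edx=M[120]=27
edx=27+6=33
esi=120+4=124
edi=4-1=3
cmp edi, 2  (cmp 3,2)
jg L0: taken
edx=33^14=47
edx=M[124]=-4
edx=(-4)+6=2
esi=124+4=128
edi=3-1=2
cmp edi, 2  (cmp 2,2)
jg L0: not taken
edx=2^20=22
mov [120], edx → M[120]=22
halt.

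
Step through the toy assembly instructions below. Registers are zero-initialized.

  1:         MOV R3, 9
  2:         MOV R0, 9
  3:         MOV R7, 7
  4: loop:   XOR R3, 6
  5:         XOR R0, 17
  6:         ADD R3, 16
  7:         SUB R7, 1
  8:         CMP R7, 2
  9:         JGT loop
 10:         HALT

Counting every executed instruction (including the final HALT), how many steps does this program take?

MOV R3, 9 → R3=9
MOV R0, 9 → R0=9
MOV R7, 7 → R7=7
XOR R3, 6 → R3=9^6=15
XOR R0, 17 → R0=9^17=24
ADD R3, 16 → R3=15+16=31
SUB R7, 1 → R7=7-1=6
CMP R7, 2  (cmp 6,2)
JGT loop: taken
XOR R3, 6 → R3=31^6=25
XOR R0, 17 → R0=24^17=9
ADD R3, 16 → R3=25+16=41
SUB R7, 1 → R7=6-1=5
CMP R7, 2  (cmp 5,2)
JGT loop: taken
XOR R3, 6 → R3=41^6=47
XOR R0, 17 → R0=9^17=24
ADD R3, 16 → R3=47+16=63
SUB R7, 1 → R7=5-1=4
CMP R7, 2  (cmp 4,2)
JGT loop: taken
XOR R3, 6 → R3=63^6=57
XOR R0, 17 → R0=24^17=9
ADD R3, 16 → R3=57+16=73
SUB R7, 1 → R7=4-1=3
CMP R7, 2  (cmp 3,2)
JGT loop: taken
XOR R3, 6 → R3=73^6=79
XOR R0, 17 → R0=9^17=24
ADD R3, 16 → R3=79+16=95
SUB R7, 1 → R7=3-1=2
CMP R7, 2  (cmp 2,2)
JGT loop: not taken
halt.
Total executed instructions: 34.

34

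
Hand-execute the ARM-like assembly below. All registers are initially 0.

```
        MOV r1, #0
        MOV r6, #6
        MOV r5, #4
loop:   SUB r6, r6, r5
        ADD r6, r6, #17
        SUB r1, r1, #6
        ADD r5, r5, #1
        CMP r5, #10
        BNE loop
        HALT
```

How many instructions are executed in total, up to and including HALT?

40

r1=0
r6=6
r5=4
r6=6-4=2
r6=2+17=19
r1=0-6=-6
r5=4+1=5
CMP r5, #10  (cmp 5,10)
BNE loop: taken
r6=19-5=14
r6=14+17=31
r1=(-6)-6=-12
r5=5+1=6
CMP r5, #10  (cmp 6,10)
BNE loop: taken
r6=31-6=25
r6=25+17=42
r1=(-12)-6=-18
r5=6+1=7
CMP r5, #10  (cmp 7,10)
BNE loop: taken
r6=42-7=35
r6=35+17=52
r1=(-18)-6=-24
r5=7+1=8
CMP r5, #10  (cmp 8,10)
BNE loop: taken
r6=52-8=44
r6=44+17=61
r1=(-24)-6=-30
r5=8+1=9
CMP r5, #10  (cmp 9,10)
BNE loop: taken
r6=61-9=52
r6=52+17=69
r1=(-30)-6=-36
r5=9+1=10
CMP r5, #10  (cmp 10,10)
BNE loop: not taken
halt.
Total executed instructions: 40.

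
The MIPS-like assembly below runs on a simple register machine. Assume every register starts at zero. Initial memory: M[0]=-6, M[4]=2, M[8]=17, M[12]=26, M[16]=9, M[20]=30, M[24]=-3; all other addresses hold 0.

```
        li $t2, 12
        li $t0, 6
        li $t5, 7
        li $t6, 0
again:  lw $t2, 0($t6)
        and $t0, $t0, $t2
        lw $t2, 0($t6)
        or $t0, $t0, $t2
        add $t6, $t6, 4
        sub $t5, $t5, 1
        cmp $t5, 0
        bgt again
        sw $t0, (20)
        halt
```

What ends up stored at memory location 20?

li $t2, 12 → $t2=12
li $t0, 6 → $t0=6
li $t5, 7 → $t5=7
li $t6, 0 → $t6=0
lw $t2, 0($t6) → $t2=M[0]=-6
and $t0, $t0, $t2 → $t0=6&(-6)=2
lw $t2, 0($t6) → $t2=M[0]=-6
or $t0, $t0, $t2 → $t0=2|(-6)=-6
add $t6, $t6, 4 → $t6=0+4=4
sub $t5, $t5, 1 → $t5=7-1=6
cmp $t5, 0  (cmp 6,0)
bgt again: taken
lw $t2, 0($t6) → $t2=M[4]=2
and $t0, $t0, $t2 → $t0=(-6)&2=2
lw $t2, 0($t6) → $t2=M[4]=2
or $t0, $t0, $t2 → $t0=2|2=2
add $t6, $t6, 4 → $t6=4+4=8
sub $t5, $t5, 1 → $t5=6-1=5
cmp $t5, 0  (cmp 5,0)
bgt again: taken
lw $t2, 0($t6) → $t2=M[8]=17
and $t0, $t0, $t2 → $t0=2&17=0
lw $t2, 0($t6) → $t2=M[8]=17
or $t0, $t0, $t2 → $t0=0|17=17
add $t6, $t6, 4 → $t6=8+4=12
sub $t5, $t5, 1 → $t5=5-1=4
cmp $t5, 0  (cmp 4,0)
bgt again: taken
lw $t2, 0($t6) → $t2=M[12]=26
and $t0, $t0, $t2 → $t0=17&26=16
lw $t2, 0($t6) → $t2=M[12]=26
or $t0, $t0, $t2 → $t0=16|26=26
add $t6, $t6, 4 → $t6=12+4=16
sub $t5, $t5, 1 → $t5=4-1=3
cmp $t5, 0  (cmp 3,0)
bgt again: taken
lw $t2, 0($t6) → $t2=M[16]=9
and $t0, $t0, $t2 → $t0=26&9=8
lw $t2, 0($t6) → $t2=M[16]=9
or $t0, $t0, $t2 → $t0=8|9=9
add $t6, $t6, 4 → $t6=16+4=20
sub $t5, $t5, 1 → $t5=3-1=2
cmp $t5, 0  (cmp 2,0)
bgt again: taken
lw $t2, 0($t6) → $t2=M[20]=30
and $t0, $t0, $t2 → $t0=9&30=8
lw $t2, 0($t6) → $t2=M[20]=30
or $t0, $t0, $t2 → $t0=8|30=30
add $t6, $t6, 4 → $t6=20+4=24
sub $t5, $t5, 1 → $t5=2-1=1
cmp $t5, 0  (cmp 1,0)
bgt again: taken
lw $t2, 0($t6) → $t2=M[24]=-3
and $t0, $t0, $t2 → $t0=30&(-3)=28
lw $t2, 0($t6) → $t2=M[24]=-3
or $t0, $t0, $t2 → $t0=28|(-3)=-3
add $t6, $t6, 4 → $t6=24+4=28
sub $t5, $t5, 1 → $t5=1-1=0
cmp $t5, 0  (cmp 0,0)
bgt again: not taken
sw $t0, (20) → M[20]=-3
halt.

-3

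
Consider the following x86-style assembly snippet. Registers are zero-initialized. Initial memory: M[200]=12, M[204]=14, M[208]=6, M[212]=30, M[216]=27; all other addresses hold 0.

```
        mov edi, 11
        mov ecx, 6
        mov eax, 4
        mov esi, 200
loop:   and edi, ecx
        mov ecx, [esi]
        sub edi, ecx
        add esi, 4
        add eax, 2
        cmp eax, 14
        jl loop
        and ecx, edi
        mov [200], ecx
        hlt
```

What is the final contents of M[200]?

edi=11
ecx=6
eax=4
esi=200
edi=11&6=2
ecx=M[200]=12
edi=2-12=-10
esi=200+4=204
eax=4+2=6
cmp eax, 14  (cmp 6,14)
jl loop: taken
edi=(-10)&12=4
ecx=M[204]=14
edi=4-14=-10
esi=204+4=208
eax=6+2=8
cmp eax, 14  (cmp 8,14)
jl loop: taken
edi=(-10)&14=6
ecx=M[208]=6
edi=6-6=0
esi=208+4=212
eax=8+2=10
cmp eax, 14  (cmp 10,14)
jl loop: taken
edi=0&6=0
ecx=M[212]=30
edi=0-30=-30
esi=212+4=216
eax=10+2=12
cmp eax, 14  (cmp 12,14)
jl loop: taken
edi=(-30)&30=2
ecx=M[216]=27
edi=2-27=-25
esi=216+4=220
eax=12+2=14
cmp eax, 14  (cmp 14,14)
jl loop: not taken
ecx=27&(-25)=3
mov [200], ecx → M[200]=3
halt.

3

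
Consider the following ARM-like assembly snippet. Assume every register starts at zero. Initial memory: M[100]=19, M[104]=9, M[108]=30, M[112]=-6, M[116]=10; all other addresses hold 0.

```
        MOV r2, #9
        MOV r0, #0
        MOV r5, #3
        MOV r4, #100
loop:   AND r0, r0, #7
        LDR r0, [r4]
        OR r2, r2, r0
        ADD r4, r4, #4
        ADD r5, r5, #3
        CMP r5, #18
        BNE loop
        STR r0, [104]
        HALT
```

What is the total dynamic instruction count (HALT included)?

41

after MOV r2, #9: r2=9
after MOV r0, #0: r0=0
after MOV r5, #3: r5=3
after MOV r4, #100: r4=100
after AND r0, r0, #7: r0=0&7=0
after LDR r0, [r4]: r0=M[100]=19
after OR r2, r2, r0: r2=9|19=27
after ADD r4, r4, #4: r4=100+4=104
after ADD r5, r5, #3: r5=3+3=6
CMP r5, #18  (cmp 6,18)
BNE loop: taken
after AND r0, r0, #7: r0=19&7=3
after LDR r0, [r4]: r0=M[104]=9
after OR r2, r2, r0: r2=27|9=27
after ADD r4, r4, #4: r4=104+4=108
after ADD r5, r5, #3: r5=6+3=9
CMP r5, #18  (cmp 9,18)
BNE loop: taken
after AND r0, r0, #7: r0=9&7=1
after LDR r0, [r4]: r0=M[108]=30
after OR r2, r2, r0: r2=27|30=31
after ADD r4, r4, #4: r4=108+4=112
after ADD r5, r5, #3: r5=9+3=12
CMP r5, #18  (cmp 12,18)
BNE loop: taken
after AND r0, r0, #7: r0=30&7=6
after LDR r0, [r4]: r0=M[112]=-6
after OR r2, r2, r0: r2=31|(-6)=-1
after ADD r4, r4, #4: r4=112+4=116
after ADD r5, r5, #3: r5=12+3=15
CMP r5, #18  (cmp 15,18)
BNE loop: taken
after AND r0, r0, #7: r0=(-6)&7=2
after LDR r0, [r4]: r0=M[116]=10
after OR r2, r2, r0: r2=(-1)|10=-1
after ADD r4, r4, #4: r4=116+4=120
after ADD r5, r5, #3: r5=15+3=18
CMP r5, #18  (cmp 18,18)
BNE loop: not taken
STR r0, [104] → M[104]=10
halt.
Total executed instructions: 41.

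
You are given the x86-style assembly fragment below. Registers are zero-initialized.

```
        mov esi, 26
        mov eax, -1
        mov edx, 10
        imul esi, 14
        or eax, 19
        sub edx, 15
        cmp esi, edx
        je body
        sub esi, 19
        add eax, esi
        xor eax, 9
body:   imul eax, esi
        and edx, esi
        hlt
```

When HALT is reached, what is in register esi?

345

esi=26
eax=-1
edx=10
esi=26*14=364
eax=(-1)|19=-1
edx=10-15=-5
cmp esi, edx  (cmp 364,-5)
je body: not taken
esi=364-19=345
eax=(-1)+345=344
eax=344^9=337
eax=337*345=116265
edx=(-5)&345=345
halt.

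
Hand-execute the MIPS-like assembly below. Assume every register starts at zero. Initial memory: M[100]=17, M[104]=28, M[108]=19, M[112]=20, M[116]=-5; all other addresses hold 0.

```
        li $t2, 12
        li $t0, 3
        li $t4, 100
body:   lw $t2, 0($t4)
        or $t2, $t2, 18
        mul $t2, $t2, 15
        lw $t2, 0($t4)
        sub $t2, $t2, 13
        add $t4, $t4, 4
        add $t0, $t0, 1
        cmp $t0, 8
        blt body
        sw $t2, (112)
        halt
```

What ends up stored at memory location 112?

-18

after li $t2, 12: $t2=12
after li $t0, 3: $t0=3
after li $t4, 100: $t4=100
after lw $t2, 0($t4): $t2=M[100]=17
after or $t2, $t2, 18: $t2=17|18=19
after mul $t2, $t2, 15: $t2=19*15=285
after lw $t2, 0($t4): $t2=M[100]=17
after sub $t2, $t2, 13: $t2=17-13=4
after add $t4, $t4, 4: $t4=100+4=104
after add $t0, $t0, 1: $t0=3+1=4
cmp $t0, 8  (cmp 4,8)
blt body: taken
after lw $t2, 0($t4): $t2=M[104]=28
after or $t2, $t2, 18: $t2=28|18=30
after mul $t2, $t2, 15: $t2=30*15=450
after lw $t2, 0($t4): $t2=M[104]=28
after sub $t2, $t2, 13: $t2=28-13=15
after add $t4, $t4, 4: $t4=104+4=108
after add $t0, $t0, 1: $t0=4+1=5
cmp $t0, 8  (cmp 5,8)
blt body: taken
after lw $t2, 0($t4): $t2=M[108]=19
after or $t2, $t2, 18: $t2=19|18=19
after mul $t2, $t2, 15: $t2=19*15=285
after lw $t2, 0($t4): $t2=M[108]=19
after sub $t2, $t2, 13: $t2=19-13=6
after add $t4, $t4, 4: $t4=108+4=112
after add $t0, $t0, 1: $t0=5+1=6
cmp $t0, 8  (cmp 6,8)
blt body: taken
after lw $t2, 0($t4): $t2=M[112]=20
after or $t2, $t2, 18: $t2=20|18=22
after mul $t2, $t2, 15: $t2=22*15=330
after lw $t2, 0($t4): $t2=M[112]=20
after sub $t2, $t2, 13: $t2=20-13=7
after add $t4, $t4, 4: $t4=112+4=116
after add $t0, $t0, 1: $t0=6+1=7
cmp $t0, 8  (cmp 7,8)
blt body: taken
after lw $t2, 0($t4): $t2=M[116]=-5
after or $t2, $t2, 18: $t2=(-5)|18=-5
after mul $t2, $t2, 15: $t2=(-5)*15=-75
after lw $t2, 0($t4): $t2=M[116]=-5
after sub $t2, $t2, 13: $t2=(-5)-13=-18
after add $t4, $t4, 4: $t4=116+4=120
after add $t0, $t0, 1: $t0=7+1=8
cmp $t0, 8  (cmp 8,8)
blt body: not taken
sw $t2, (112) → M[112]=-18
halt.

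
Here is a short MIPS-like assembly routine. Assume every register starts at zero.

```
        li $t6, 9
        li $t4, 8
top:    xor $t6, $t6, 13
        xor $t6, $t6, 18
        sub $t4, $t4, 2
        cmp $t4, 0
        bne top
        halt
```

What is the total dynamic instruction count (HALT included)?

23

after li $t6, 9: $t6=9
after li $t4, 8: $t4=8
after xor $t6, $t6, 13: $t6=9^13=4
after xor $t6, $t6, 18: $t6=4^18=22
after sub $t4, $t4, 2: $t4=8-2=6
cmp $t4, 0  (cmp 6,0)
bne top: taken
after xor $t6, $t6, 13: $t6=22^13=27
after xor $t6, $t6, 18: $t6=27^18=9
after sub $t4, $t4, 2: $t4=6-2=4
cmp $t4, 0  (cmp 4,0)
bne top: taken
after xor $t6, $t6, 13: $t6=9^13=4
after xor $t6, $t6, 18: $t6=4^18=22
after sub $t4, $t4, 2: $t4=4-2=2
cmp $t4, 0  (cmp 2,0)
bne top: taken
after xor $t6, $t6, 13: $t6=22^13=27
after xor $t6, $t6, 18: $t6=27^18=9
after sub $t4, $t4, 2: $t4=2-2=0
cmp $t4, 0  (cmp 0,0)
bne top: not taken
halt.
Total executed instructions: 23.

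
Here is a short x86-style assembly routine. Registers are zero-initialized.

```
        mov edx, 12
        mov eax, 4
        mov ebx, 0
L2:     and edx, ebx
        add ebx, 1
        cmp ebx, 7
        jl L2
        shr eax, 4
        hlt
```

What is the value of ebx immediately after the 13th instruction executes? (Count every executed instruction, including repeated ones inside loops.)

mov edx, 12 → edx=12
mov eax, 4 → eax=4
mov ebx, 0 → ebx=0
and edx, ebx → edx=12&0=0
add ebx, 1 → ebx=0+1=1
cmp ebx, 7  (cmp 1,7)
jl L2: taken
and edx, ebx → edx=0&1=0
add ebx, 1 → ebx=1+1=2
cmp ebx, 7  (cmp 2,7)
jl L2: taken
and edx, ebx → edx=0&2=0
add ebx, 1 → ebx=2+1=3
After step 13: ebx = 3.

3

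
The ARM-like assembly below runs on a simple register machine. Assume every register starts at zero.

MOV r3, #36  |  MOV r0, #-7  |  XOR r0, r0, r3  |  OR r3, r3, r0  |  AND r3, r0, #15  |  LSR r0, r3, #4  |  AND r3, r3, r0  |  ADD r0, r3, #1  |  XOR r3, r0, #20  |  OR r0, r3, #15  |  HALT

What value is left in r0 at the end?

after MOV r3, #36: r3=36
after MOV r0, #-7: r0=-7
after XOR r0, r0, r3: r0=(-7)^36=-35
after OR r3, r3, r0: r3=36|(-35)=-3
after AND r3, r0, #15: r3=(-35)&15=13
after LSR r0, r3, #4: r0=13>>4=0
after AND r3, r3, r0: r3=13&0=0
after ADD r0, r3, #1: r0=0+1=1
after XOR r3, r0, #20: r3=1^20=21
after OR r0, r3, #15: r0=21|15=31
halt.

31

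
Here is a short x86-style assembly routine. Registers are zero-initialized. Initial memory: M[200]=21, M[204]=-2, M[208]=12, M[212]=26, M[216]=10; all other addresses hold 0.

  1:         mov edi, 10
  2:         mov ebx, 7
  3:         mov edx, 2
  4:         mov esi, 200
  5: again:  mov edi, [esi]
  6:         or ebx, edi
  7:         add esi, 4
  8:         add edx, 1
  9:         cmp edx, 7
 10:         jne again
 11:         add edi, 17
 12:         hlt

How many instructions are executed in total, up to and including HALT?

mov edi, 10 → edi=10
mov ebx, 7 → ebx=7
mov edx, 2 → edx=2
mov esi, 200 → esi=200
mov edi, [esi] → edi=M[200]=21
or ebx, edi → ebx=7|21=23
add esi, 4 → esi=200+4=204
add edx, 1 → edx=2+1=3
cmp edx, 7  (cmp 3,7)
jne again: taken
mov edi, [esi] → edi=M[204]=-2
or ebx, edi → ebx=23|(-2)=-1
add esi, 4 → esi=204+4=208
add edx, 1 → edx=3+1=4
cmp edx, 7  (cmp 4,7)
jne again: taken
mov edi, [esi] → edi=M[208]=12
or ebx, edi → ebx=(-1)|12=-1
add esi, 4 → esi=208+4=212
add edx, 1 → edx=4+1=5
cmp edx, 7  (cmp 5,7)
jne again: taken
mov edi, [esi] → edi=M[212]=26
or ebx, edi → ebx=(-1)|26=-1
add esi, 4 → esi=212+4=216
add edx, 1 → edx=5+1=6
cmp edx, 7  (cmp 6,7)
jne again: taken
mov edi, [esi] → edi=M[216]=10
or ebx, edi → ebx=(-1)|10=-1
add esi, 4 → esi=216+4=220
add edx, 1 → edx=6+1=7
cmp edx, 7  (cmp 7,7)
jne again: not taken
add edi, 17 → edi=10+17=27
halt.
Total executed instructions: 36.

36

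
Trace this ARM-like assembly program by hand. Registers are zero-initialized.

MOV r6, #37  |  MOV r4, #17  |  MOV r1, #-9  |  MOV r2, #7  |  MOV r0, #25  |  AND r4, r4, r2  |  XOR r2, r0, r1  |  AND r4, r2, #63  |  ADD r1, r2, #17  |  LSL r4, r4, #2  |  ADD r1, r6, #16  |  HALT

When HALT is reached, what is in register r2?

-18

MOV r6, #37 → r6=37
MOV r4, #17 → r4=17
MOV r1, #-9 → r1=-9
MOV r2, #7 → r2=7
MOV r0, #25 → r0=25
AND r4, r4, r2 → r4=17&7=1
XOR r2, r0, r1 → r2=25^(-9)=-18
AND r4, r2, #63 → r4=(-18)&63=46
ADD r1, r2, #17 → r1=(-18)+17=-1
LSL r4, r4, #2 → r4=46<<2=184
ADD r1, r6, #16 → r1=37+16=53
halt.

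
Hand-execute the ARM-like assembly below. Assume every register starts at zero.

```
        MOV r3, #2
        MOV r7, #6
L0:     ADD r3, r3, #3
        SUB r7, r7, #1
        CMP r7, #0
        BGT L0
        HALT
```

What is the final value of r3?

20

MOV r3, #2 → r3=2
MOV r7, #6 → r7=6
ADD r3, r3, #3 → r3=2+3=5
SUB r7, r7, #1 → r7=6-1=5
CMP r7, #0  (cmp 5,0)
BGT L0: taken
ADD r3, r3, #3 → r3=5+3=8
SUB r7, r7, #1 → r7=5-1=4
CMP r7, #0  (cmp 4,0)
BGT L0: taken
ADD r3, r3, #3 → r3=8+3=11
SUB r7, r7, #1 → r7=4-1=3
CMP r7, #0  (cmp 3,0)
BGT L0: taken
ADD r3, r3, #3 → r3=11+3=14
SUB r7, r7, #1 → r7=3-1=2
CMP r7, #0  (cmp 2,0)
BGT L0: taken
ADD r3, r3, #3 → r3=14+3=17
SUB r7, r7, #1 → r7=2-1=1
CMP r7, #0  (cmp 1,0)
BGT L0: taken
ADD r3, r3, #3 → r3=17+3=20
SUB r7, r7, #1 → r7=1-1=0
CMP r7, #0  (cmp 0,0)
BGT L0: not taken
halt.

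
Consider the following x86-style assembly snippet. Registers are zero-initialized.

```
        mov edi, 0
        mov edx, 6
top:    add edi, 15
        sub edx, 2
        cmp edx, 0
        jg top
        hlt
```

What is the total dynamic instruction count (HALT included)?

edi=0
edx=6
edi=0+15=15
edx=6-2=4
cmp edx, 0  (cmp 4,0)
jg top: taken
edi=15+15=30
edx=4-2=2
cmp edx, 0  (cmp 2,0)
jg top: taken
edi=30+15=45
edx=2-2=0
cmp edx, 0  (cmp 0,0)
jg top: not taken
halt.
Total executed instructions: 15.

15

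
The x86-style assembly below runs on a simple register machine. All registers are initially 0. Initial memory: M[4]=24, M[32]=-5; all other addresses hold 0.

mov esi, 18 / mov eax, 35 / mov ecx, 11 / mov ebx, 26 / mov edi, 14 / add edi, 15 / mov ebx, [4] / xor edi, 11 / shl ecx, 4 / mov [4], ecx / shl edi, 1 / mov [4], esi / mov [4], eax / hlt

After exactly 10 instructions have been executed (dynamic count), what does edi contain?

22

esi=18
eax=35
ecx=11
ebx=26
edi=14
edi=14+15=29
ebx=M[4]=24
edi=29^11=22
ecx=11<<4=176
mov [4], ecx → M[4]=176
After step 10: edi = 22.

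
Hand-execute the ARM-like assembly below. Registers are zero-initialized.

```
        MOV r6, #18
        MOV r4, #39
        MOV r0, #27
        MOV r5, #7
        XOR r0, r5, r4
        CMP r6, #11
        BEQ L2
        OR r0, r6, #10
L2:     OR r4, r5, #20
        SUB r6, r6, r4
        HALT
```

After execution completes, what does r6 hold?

r6=18
r4=39
r0=27
r5=7
r0=7^39=32
CMP r6, #11  (cmp 18,11)
BEQ L2: not taken
r0=18|10=26
r4=7|20=23
r6=18-23=-5
halt.

-5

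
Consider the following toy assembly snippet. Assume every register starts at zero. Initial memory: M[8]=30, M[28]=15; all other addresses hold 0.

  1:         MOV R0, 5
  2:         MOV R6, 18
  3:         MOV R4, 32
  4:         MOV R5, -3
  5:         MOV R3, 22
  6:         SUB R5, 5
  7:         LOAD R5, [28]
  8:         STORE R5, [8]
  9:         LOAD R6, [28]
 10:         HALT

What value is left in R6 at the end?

after MOV R0, 5: R0=5
after MOV R6, 18: R6=18
after MOV R4, 32: R4=32
after MOV R5, -3: R5=-3
after MOV R3, 22: R3=22
after SUB R5, 5: R5=(-3)-5=-8
after LOAD R5, [28]: R5=M[28]=15
STORE R5, [8] → M[8]=15
after LOAD R6, [28]: R6=M[28]=15
halt.

15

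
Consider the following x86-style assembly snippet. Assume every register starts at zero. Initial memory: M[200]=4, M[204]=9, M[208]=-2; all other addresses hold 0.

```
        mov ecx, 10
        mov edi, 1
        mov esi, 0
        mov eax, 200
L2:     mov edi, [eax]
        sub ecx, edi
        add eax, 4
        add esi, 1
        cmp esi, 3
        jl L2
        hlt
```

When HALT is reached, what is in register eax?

mov ecx, 10 → ecx=10
mov edi, 1 → edi=1
mov esi, 0 → esi=0
mov eax, 200 → eax=200
mov edi, [eax] → edi=M[200]=4
sub ecx, edi → ecx=10-4=6
add eax, 4 → eax=200+4=204
add esi, 1 → esi=0+1=1
cmp esi, 3  (cmp 1,3)
jl L2: taken
mov edi, [eax] → edi=M[204]=9
sub ecx, edi → ecx=6-9=-3
add eax, 4 → eax=204+4=208
add esi, 1 → esi=1+1=2
cmp esi, 3  (cmp 2,3)
jl L2: taken
mov edi, [eax] → edi=M[208]=-2
sub ecx, edi → ecx=(-3)-(-2)=-1
add eax, 4 → eax=208+4=212
add esi, 1 → esi=2+1=3
cmp esi, 3  (cmp 3,3)
jl L2: not taken
halt.

212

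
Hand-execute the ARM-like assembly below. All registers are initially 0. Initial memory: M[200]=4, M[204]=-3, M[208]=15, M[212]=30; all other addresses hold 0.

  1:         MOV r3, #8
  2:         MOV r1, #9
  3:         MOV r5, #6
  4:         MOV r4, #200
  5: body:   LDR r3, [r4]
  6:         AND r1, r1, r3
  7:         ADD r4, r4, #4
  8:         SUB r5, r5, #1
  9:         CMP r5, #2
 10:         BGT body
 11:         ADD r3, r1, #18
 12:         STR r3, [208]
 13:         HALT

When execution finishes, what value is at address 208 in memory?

r3=8
r1=9
r5=6
r4=200
r3=M[200]=4
r1=9&4=0
r4=200+4=204
r5=6-1=5
CMP r5, #2  (cmp 5,2)
BGT body: taken
r3=M[204]=-3
r1=0&(-3)=0
r4=204+4=208
r5=5-1=4
CMP r5, #2  (cmp 4,2)
BGT body: taken
r3=M[208]=15
r1=0&15=0
r4=208+4=212
r5=4-1=3
CMP r5, #2  (cmp 3,2)
BGT body: taken
r3=M[212]=30
r1=0&30=0
r4=212+4=216
r5=3-1=2
CMP r5, #2  (cmp 2,2)
BGT body: not taken
r3=0+18=18
STR r3, [208] → M[208]=18
halt.

18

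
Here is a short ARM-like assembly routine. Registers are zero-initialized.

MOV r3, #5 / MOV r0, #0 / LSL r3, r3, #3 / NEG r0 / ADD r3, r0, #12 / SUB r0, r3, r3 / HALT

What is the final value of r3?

12

r3=5
r0=0
r3=5<<3=40
r0=-(0)=0
r3=0+12=12
r0=12-12=0
halt.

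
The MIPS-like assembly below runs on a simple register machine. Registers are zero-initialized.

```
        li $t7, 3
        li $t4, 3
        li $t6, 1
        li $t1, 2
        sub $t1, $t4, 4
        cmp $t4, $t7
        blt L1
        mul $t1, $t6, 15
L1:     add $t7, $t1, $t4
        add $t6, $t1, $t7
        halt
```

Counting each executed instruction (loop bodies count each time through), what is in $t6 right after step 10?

$t7=3
$t4=3
$t6=1
$t1=2
$t1=3-4=-1
cmp $t4, $t7  (cmp 3,3)
blt L1: not taken
$t1=1*15=15
$t7=15+3=18
$t6=15+18=33
After step 10: $t6 = 33.

33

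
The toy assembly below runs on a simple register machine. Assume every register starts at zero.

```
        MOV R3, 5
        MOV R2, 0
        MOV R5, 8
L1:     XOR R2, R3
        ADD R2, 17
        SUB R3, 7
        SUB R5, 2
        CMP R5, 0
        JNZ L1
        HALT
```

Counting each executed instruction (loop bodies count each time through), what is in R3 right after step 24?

-23

R3=5
R2=0
R5=8
R2=0^5=5
R2=5+17=22
R3=5-7=-2
R5=8-2=6
CMP R5, 0  (cmp 6,0)
JNZ L1: taken
R2=22^(-2)=-24
R2=(-24)+17=-7
R3=(-2)-7=-9
R5=6-2=4
CMP R5, 0  (cmp 4,0)
JNZ L1: taken
R2=(-7)^(-9)=14
R2=14+17=31
R3=(-9)-7=-16
R5=4-2=2
CMP R5, 0  (cmp 2,0)
JNZ L1: taken
R2=31^(-16)=-17
R2=(-17)+17=0
R3=(-16)-7=-23
After step 24: R3 = -23.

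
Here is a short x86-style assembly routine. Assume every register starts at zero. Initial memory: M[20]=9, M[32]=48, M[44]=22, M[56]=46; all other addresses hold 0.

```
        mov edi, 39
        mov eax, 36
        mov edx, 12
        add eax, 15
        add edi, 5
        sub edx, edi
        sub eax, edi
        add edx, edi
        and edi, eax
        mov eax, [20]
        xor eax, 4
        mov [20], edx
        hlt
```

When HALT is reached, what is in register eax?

after mov edi, 39: edi=39
after mov eax, 36: eax=36
after mov edx, 12: edx=12
after add eax, 15: eax=36+15=51
after add edi, 5: edi=39+5=44
after sub edx, edi: edx=12-44=-32
after sub eax, edi: eax=51-44=7
after add edx, edi: edx=(-32)+44=12
after and edi, eax: edi=44&7=4
after mov eax, [20]: eax=M[20]=9
after xor eax, 4: eax=9^4=13
mov [20], edx → M[20]=12
halt.

13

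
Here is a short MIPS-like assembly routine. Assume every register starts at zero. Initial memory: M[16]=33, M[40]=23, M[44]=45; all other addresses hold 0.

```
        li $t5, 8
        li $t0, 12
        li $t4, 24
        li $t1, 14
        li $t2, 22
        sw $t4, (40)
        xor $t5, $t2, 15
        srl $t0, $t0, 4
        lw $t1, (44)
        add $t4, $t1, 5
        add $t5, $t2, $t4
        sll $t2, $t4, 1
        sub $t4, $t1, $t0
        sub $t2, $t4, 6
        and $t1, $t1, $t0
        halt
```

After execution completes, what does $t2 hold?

39

li $t5, 8 → $t5=8
li $t0, 12 → $t0=12
li $t4, 24 → $t4=24
li $t1, 14 → $t1=14
li $t2, 22 → $t2=22
sw $t4, (40) → M[40]=24
xor $t5, $t2, 15 → $t5=22^15=25
srl $t0, $t0, 4 → $t0=12>>4=0
lw $t1, (44) → $t1=M[44]=45
add $t4, $t1, 5 → $t4=45+5=50
add $t5, $t2, $t4 → $t5=22+50=72
sll $t2, $t4, 1 → $t2=50<<1=100
sub $t4, $t1, $t0 → $t4=45-0=45
sub $t2, $t4, 6 → $t2=45-6=39
and $t1, $t1, $t0 → $t1=45&0=0
halt.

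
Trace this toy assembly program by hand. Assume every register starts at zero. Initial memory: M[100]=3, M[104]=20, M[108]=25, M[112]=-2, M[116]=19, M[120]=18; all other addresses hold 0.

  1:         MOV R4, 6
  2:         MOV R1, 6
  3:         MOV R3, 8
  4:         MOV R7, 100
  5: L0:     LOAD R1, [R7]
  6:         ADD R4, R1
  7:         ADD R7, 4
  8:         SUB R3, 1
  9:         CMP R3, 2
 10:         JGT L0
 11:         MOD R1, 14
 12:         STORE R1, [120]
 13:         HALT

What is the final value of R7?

R4=6
R1=6
R3=8
R7=100
R1=M[100]=3
R4=6+3=9
R7=100+4=104
R3=8-1=7
CMP R3, 2  (cmp 7,2)
JGT L0: taken
R1=M[104]=20
R4=9+20=29
R7=104+4=108
R3=7-1=6
CMP R3, 2  (cmp 6,2)
JGT L0: taken
R1=M[108]=25
R4=29+25=54
R7=108+4=112
R3=6-1=5
CMP R3, 2  (cmp 5,2)
JGT L0: taken
R1=M[112]=-2
R4=54+(-2)=52
R7=112+4=116
R3=5-1=4
CMP R3, 2  (cmp 4,2)
JGT L0: taken
R1=M[116]=19
R4=52+19=71
R7=116+4=120
R3=4-1=3
CMP R3, 2  (cmp 3,2)
JGT L0: taken
R1=M[120]=18
R4=71+18=89
R7=120+4=124
R3=3-1=2
CMP R3, 2  (cmp 2,2)
JGT L0: not taken
R1=18%14=4
STORE R1, [120] → M[120]=4
halt.

124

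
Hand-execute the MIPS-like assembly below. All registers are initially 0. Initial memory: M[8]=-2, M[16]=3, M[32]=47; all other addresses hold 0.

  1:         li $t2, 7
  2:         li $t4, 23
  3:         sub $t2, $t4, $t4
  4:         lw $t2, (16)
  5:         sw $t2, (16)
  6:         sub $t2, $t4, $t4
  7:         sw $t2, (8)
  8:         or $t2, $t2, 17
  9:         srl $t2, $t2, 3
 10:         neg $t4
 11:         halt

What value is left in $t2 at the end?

after li $t2, 7: $t2=7
after li $t4, 23: $t4=23
after sub $t2, $t4, $t4: $t2=23-23=0
after lw $t2, (16): $t2=M[16]=3
sw $t2, (16) → M[16]=3
after sub $t2, $t4, $t4: $t2=23-23=0
sw $t2, (8) → M[8]=0
after or $t2, $t2, 17: $t2=0|17=17
after srl $t2, $t2, 3: $t2=17>>3=2
after neg $t4: $t4=-(23)=-23
halt.

2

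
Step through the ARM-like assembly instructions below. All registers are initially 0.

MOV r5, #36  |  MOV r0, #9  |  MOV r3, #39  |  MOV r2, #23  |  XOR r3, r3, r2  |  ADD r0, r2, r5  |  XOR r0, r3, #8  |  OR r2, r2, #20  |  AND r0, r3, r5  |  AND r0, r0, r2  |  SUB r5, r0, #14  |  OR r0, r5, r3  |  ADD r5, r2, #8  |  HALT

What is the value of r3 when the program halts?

48

after MOV r5, #36: r5=36
after MOV r0, #9: r0=9
after MOV r3, #39: r3=39
after MOV r2, #23: r2=23
after XOR r3, r3, r2: r3=39^23=48
after ADD r0, r2, r5: r0=23+36=59
after XOR r0, r3, #8: r0=48^8=56
after OR r2, r2, #20: r2=23|20=23
after AND r0, r3, r5: r0=48&36=32
after AND r0, r0, r2: r0=32&23=0
after SUB r5, r0, #14: r5=0-14=-14
after OR r0, r5, r3: r0=(-14)|48=-14
after ADD r5, r2, #8: r5=23+8=31
halt.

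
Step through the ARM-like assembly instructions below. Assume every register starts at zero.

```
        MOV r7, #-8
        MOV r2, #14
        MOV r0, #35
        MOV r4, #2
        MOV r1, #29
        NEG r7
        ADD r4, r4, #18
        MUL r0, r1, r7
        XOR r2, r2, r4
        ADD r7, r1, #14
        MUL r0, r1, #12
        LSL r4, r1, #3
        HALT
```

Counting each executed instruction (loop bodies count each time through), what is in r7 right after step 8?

r7=-8
r2=14
r0=35
r4=2
r1=29
r7=-(-8)=8
r4=2+18=20
r0=29*8=232
After step 8: r7 = 8.

8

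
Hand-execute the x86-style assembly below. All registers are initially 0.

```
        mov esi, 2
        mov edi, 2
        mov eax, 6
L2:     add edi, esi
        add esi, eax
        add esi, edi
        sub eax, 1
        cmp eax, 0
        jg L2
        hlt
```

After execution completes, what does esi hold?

mov esi, 2 → esi=2
mov edi, 2 → edi=2
mov eax, 6 → eax=6
add edi, esi → edi=2+2=4
add esi, eax → esi=2+6=8
add esi, edi → esi=8+4=12
sub eax, 1 → eax=6-1=5
cmp eax, 0  (cmp 5,0)
jg L2: taken
add edi, esi → edi=4+12=16
add esi, eax → esi=12+5=17
add esi, edi → esi=17+16=33
sub eax, 1 → eax=5-1=4
cmp eax, 0  (cmp 4,0)
jg L2: taken
add edi, esi → edi=16+33=49
add esi, eax → esi=33+4=37
add esi, edi → esi=37+49=86
sub eax, 1 → eax=4-1=3
cmp eax, 0  (cmp 3,0)
jg L2: taken
add edi, esi → edi=49+86=135
add esi, eax → esi=86+3=89
add esi, edi → esi=89+135=224
sub eax, 1 → eax=3-1=2
cmp eax, 0  (cmp 2,0)
jg L2: taken
add edi, esi → edi=135+224=359
add esi, eax → esi=224+2=226
add esi, edi → esi=226+359=585
sub eax, 1 → eax=2-1=1
cmp eax, 0  (cmp 1,0)
jg L2: taken
add edi, esi → edi=359+585=944
add esi, eax → esi=585+1=586
add esi, edi → esi=586+944=1530
sub eax, 1 → eax=1-1=0
cmp eax, 0  (cmp 0,0)
jg L2: not taken
halt.

1530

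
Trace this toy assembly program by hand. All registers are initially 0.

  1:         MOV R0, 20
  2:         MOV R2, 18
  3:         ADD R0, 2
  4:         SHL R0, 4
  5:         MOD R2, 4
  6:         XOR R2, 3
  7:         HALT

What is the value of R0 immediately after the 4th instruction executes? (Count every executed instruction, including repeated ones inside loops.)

352

R0=20
R2=18
R0=20+2=22
R0=22<<4=352
After step 4: R0 = 352.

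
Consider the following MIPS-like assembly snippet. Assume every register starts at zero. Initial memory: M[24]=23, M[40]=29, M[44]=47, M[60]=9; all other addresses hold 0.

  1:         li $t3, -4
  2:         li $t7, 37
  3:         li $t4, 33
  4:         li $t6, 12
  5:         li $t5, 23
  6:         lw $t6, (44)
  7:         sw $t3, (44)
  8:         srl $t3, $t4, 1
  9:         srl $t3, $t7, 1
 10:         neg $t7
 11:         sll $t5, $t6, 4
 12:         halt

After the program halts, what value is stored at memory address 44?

$t3=-4
$t7=37
$t4=33
$t6=12
$t5=23
$t6=M[44]=47
sw $t3, (44) → M[44]=-4
$t3=33>>1=16
$t3=37>>1=18
$t7=-(37)=-37
$t5=47<<4=752
halt.

-4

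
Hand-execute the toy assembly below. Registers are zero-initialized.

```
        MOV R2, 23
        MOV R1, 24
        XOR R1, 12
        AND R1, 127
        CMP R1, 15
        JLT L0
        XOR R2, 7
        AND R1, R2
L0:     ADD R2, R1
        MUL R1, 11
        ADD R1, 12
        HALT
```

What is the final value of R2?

32

after MOV R2, 23: R2=23
after MOV R1, 24: R1=24
after XOR R1, 12: R1=24^12=20
after AND R1, 127: R1=20&127=20
CMP R1, 15  (cmp 20,15)
JLT L0: not taken
after XOR R2, 7: R2=23^7=16
after AND R1, R2: R1=20&16=16
after ADD R2, R1: R2=16+16=32
after MUL R1, 11: R1=16*11=176
after ADD R1, 12: R1=176+12=188
halt.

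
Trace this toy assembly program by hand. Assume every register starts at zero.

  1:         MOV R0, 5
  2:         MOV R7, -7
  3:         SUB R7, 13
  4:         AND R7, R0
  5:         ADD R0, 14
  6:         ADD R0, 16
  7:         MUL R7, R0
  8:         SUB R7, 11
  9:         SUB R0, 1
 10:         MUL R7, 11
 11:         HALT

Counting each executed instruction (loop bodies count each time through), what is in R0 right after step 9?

R0=5
R7=-7
R7=(-7)-13=-20
R7=(-20)&5=4
R0=5+14=19
R0=19+16=35
R7=4*35=140
R7=140-11=129
R0=35-1=34
After step 9: R0 = 34.

34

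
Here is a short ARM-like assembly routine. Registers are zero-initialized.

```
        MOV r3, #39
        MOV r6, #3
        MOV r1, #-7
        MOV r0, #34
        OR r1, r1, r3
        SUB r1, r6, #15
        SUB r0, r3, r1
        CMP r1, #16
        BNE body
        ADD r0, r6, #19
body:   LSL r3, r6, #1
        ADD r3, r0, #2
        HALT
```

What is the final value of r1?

after MOV r3, #39: r3=39
after MOV r6, #3: r6=3
after MOV r1, #-7: r1=-7
after MOV r0, #34: r0=34
after OR r1, r1, r3: r1=(-7)|39=-1
after SUB r1, r6, #15: r1=3-15=-12
after SUB r0, r3, r1: r0=39-(-12)=51
CMP r1, #16  (cmp -12,16)
BNE body: taken
after LSL r3, r6, #1: r3=3<<1=6
after ADD r3, r0, #2: r3=51+2=53
halt.

-12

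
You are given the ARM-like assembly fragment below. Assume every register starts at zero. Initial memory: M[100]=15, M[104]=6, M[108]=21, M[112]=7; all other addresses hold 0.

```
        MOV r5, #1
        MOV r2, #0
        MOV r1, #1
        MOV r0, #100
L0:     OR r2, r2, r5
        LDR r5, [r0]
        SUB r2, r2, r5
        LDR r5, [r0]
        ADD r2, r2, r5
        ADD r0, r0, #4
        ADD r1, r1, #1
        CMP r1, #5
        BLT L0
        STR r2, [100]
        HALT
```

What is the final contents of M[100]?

31

r5=1
r2=0
r1=1
r0=100
r2=0|1=1
r5=M[100]=15
r2=1-15=-14
r5=M[100]=15
r2=(-14)+15=1
r0=100+4=104
r1=1+1=2
CMP r1, #5  (cmp 2,5)
BLT L0: taken
r2=1|15=15
r5=M[104]=6
r2=15-6=9
r5=M[104]=6
r2=9+6=15
r0=104+4=108
r1=2+1=3
CMP r1, #5  (cmp 3,5)
BLT L0: taken
r2=15|6=15
r5=M[108]=21
r2=15-21=-6
r5=M[108]=21
r2=(-6)+21=15
r0=108+4=112
r1=3+1=4
CMP r1, #5  (cmp 4,5)
BLT L0: taken
r2=15|21=31
r5=M[112]=7
r2=31-7=24
r5=M[112]=7
r2=24+7=31
r0=112+4=116
r1=4+1=5
CMP r1, #5  (cmp 5,5)
BLT L0: not taken
STR r2, [100] → M[100]=31
halt.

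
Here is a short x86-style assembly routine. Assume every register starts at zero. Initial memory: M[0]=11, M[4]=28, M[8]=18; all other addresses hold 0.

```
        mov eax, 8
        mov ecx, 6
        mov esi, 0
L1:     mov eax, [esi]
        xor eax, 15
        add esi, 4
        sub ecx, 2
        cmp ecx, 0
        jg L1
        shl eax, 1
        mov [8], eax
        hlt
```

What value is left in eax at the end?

mov eax, 8 → eax=8
mov ecx, 6 → ecx=6
mov esi, 0 → esi=0
mov eax, [esi] → eax=M[0]=11
xor eax, 15 → eax=11^15=4
add esi, 4 → esi=0+4=4
sub ecx, 2 → ecx=6-2=4
cmp ecx, 0  (cmp 4,0)
jg L1: taken
mov eax, [esi] → eax=M[4]=28
xor eax, 15 → eax=28^15=19
add esi, 4 → esi=4+4=8
sub ecx, 2 → ecx=4-2=2
cmp ecx, 0  (cmp 2,0)
jg L1: taken
mov eax, [esi] → eax=M[8]=18
xor eax, 15 → eax=18^15=29
add esi, 4 → esi=8+4=12
sub ecx, 2 → ecx=2-2=0
cmp ecx, 0  (cmp 0,0)
jg L1: not taken
shl eax, 1 → eax=29<<1=58
mov [8], eax → M[8]=58
halt.

58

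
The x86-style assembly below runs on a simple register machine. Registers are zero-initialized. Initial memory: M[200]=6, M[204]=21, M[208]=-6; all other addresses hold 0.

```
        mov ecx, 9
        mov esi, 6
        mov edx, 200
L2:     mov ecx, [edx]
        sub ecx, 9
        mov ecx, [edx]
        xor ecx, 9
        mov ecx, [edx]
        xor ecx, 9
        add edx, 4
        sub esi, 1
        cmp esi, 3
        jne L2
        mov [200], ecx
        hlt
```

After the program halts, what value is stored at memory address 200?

ecx=9
esi=6
edx=200
ecx=M[200]=6
ecx=6-9=-3
ecx=M[200]=6
ecx=6^9=15
ecx=M[200]=6
ecx=6^9=15
edx=200+4=204
esi=6-1=5
cmp esi, 3  (cmp 5,3)
jne L2: taken
ecx=M[204]=21
ecx=21-9=12
ecx=M[204]=21
ecx=21^9=28
ecx=M[204]=21
ecx=21^9=28
edx=204+4=208
esi=5-1=4
cmp esi, 3  (cmp 4,3)
jne L2: taken
ecx=M[208]=-6
ecx=(-6)-9=-15
ecx=M[208]=-6
ecx=(-6)^9=-13
ecx=M[208]=-6
ecx=(-6)^9=-13
edx=208+4=212
esi=4-1=3
cmp esi, 3  (cmp 3,3)
jne L2: not taken
mov [200], ecx → M[200]=-13
halt.

-13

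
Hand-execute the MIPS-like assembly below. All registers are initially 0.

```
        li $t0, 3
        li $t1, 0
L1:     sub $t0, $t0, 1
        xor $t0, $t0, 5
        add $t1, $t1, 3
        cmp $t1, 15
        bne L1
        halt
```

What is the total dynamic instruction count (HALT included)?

28

li $t0, 3 → $t0=3
li $t1, 0 → $t1=0
sub $t0, $t0, 1 → $t0=3-1=2
xor $t0, $t0, 5 → $t0=2^5=7
add $t1, $t1, 3 → $t1=0+3=3
cmp $t1, 15  (cmp 3,15)
bne L1: taken
sub $t0, $t0, 1 → $t0=7-1=6
xor $t0, $t0, 5 → $t0=6^5=3
add $t1, $t1, 3 → $t1=3+3=6
cmp $t1, 15  (cmp 6,15)
bne L1: taken
sub $t0, $t0, 1 → $t0=3-1=2
xor $t0, $t0, 5 → $t0=2^5=7
add $t1, $t1, 3 → $t1=6+3=9
cmp $t1, 15  (cmp 9,15)
bne L1: taken
sub $t0, $t0, 1 → $t0=7-1=6
xor $t0, $t0, 5 → $t0=6^5=3
add $t1, $t1, 3 → $t1=9+3=12
cmp $t1, 15  (cmp 12,15)
bne L1: taken
sub $t0, $t0, 1 → $t0=3-1=2
xor $t0, $t0, 5 → $t0=2^5=7
add $t1, $t1, 3 → $t1=12+3=15
cmp $t1, 15  (cmp 15,15)
bne L1: not taken
halt.
Total executed instructions: 28.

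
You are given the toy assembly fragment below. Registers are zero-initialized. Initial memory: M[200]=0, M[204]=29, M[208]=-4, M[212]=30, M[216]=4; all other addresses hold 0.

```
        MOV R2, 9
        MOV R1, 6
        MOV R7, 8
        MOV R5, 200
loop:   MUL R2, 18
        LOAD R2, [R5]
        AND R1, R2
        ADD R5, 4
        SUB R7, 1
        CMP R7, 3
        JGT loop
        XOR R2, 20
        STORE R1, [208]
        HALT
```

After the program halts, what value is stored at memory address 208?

0

MOV R2, 9 → R2=9
MOV R1, 6 → R1=6
MOV R7, 8 → R7=8
MOV R5, 200 → R5=200
MUL R2, 18 → R2=9*18=162
LOAD R2, [R5] → R2=M[200]=0
AND R1, R2 → R1=6&0=0
ADD R5, 4 → R5=200+4=204
SUB R7, 1 → R7=8-1=7
CMP R7, 3  (cmp 7,3)
JGT loop: taken
MUL R2, 18 → R2=0*18=0
LOAD R2, [R5] → R2=M[204]=29
AND R1, R2 → R1=0&29=0
ADD R5, 4 → R5=204+4=208
SUB R7, 1 → R7=7-1=6
CMP R7, 3  (cmp 6,3)
JGT loop: taken
MUL R2, 18 → R2=29*18=522
LOAD R2, [R5] → R2=M[208]=-4
AND R1, R2 → R1=0&(-4)=0
ADD R5, 4 → R5=208+4=212
SUB R7, 1 → R7=6-1=5
CMP R7, 3  (cmp 5,3)
JGT loop: taken
MUL R2, 18 → R2=(-4)*18=-72
LOAD R2, [R5] → R2=M[212]=30
AND R1, R2 → R1=0&30=0
ADD R5, 4 → R5=212+4=216
SUB R7, 1 → R7=5-1=4
CMP R7, 3  (cmp 4,3)
JGT loop: taken
MUL R2, 18 → R2=30*18=540
LOAD R2, [R5] → R2=M[216]=4
AND R1, R2 → R1=0&4=0
ADD R5, 4 → R5=216+4=220
SUB R7, 1 → R7=4-1=3
CMP R7, 3  (cmp 3,3)
JGT loop: not taken
XOR R2, 20 → R2=4^20=16
STORE R1, [208] → M[208]=0
halt.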